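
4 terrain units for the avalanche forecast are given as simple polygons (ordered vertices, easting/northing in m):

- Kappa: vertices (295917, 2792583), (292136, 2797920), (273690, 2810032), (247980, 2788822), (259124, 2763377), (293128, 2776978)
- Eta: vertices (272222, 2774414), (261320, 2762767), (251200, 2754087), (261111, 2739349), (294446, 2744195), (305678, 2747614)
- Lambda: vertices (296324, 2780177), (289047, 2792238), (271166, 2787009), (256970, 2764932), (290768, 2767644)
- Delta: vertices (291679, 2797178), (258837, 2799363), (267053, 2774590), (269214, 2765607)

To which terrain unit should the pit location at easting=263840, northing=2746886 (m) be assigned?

Cast a ray rightward from (263840, 2746886). For each polygon, the edges (by vertex number in listed order) whose endpoints lie on opposite sides of northing = 2746886, where each meets that height, and whether that is right or left of the point:
Kappa: no edge straddles that height → 0 crossings.
Eta: 3–4 at easting≈256042.5 (left), 5–6 at easting≈303286.4 (right) → 1 crossing.
Lambda: no edge straddles that height → 0 crossings.
Delta: no edge straddles that height → 0 crossings.
Only Eta has an odd count, so the point is inside Eta.

Eta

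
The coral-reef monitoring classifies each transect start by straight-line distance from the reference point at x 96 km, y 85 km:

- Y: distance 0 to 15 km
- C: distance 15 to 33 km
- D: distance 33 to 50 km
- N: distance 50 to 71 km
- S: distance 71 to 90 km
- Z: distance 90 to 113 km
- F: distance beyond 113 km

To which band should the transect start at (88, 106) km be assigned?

Distance = √((88−96)² + (106−85)²) = √(64.000 + 441.000) = 22.472 km.
15 ≤ 22.472 < 33 → C.

C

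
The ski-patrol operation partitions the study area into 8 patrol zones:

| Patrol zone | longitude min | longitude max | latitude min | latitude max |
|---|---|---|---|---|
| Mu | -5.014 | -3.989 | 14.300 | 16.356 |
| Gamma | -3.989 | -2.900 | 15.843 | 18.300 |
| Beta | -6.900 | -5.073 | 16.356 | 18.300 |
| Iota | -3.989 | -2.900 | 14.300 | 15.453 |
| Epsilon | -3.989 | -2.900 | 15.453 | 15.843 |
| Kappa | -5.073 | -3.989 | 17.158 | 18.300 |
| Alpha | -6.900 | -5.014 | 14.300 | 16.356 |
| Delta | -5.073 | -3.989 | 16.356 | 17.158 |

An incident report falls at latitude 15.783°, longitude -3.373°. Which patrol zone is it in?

The point has longitude = -3.373 and latitude = 15.783.
Only Epsilon satisfies -3.989 ≤ longitude ≤ -2.900 and 15.453 ≤ latitude ≤ 15.843.

Epsilon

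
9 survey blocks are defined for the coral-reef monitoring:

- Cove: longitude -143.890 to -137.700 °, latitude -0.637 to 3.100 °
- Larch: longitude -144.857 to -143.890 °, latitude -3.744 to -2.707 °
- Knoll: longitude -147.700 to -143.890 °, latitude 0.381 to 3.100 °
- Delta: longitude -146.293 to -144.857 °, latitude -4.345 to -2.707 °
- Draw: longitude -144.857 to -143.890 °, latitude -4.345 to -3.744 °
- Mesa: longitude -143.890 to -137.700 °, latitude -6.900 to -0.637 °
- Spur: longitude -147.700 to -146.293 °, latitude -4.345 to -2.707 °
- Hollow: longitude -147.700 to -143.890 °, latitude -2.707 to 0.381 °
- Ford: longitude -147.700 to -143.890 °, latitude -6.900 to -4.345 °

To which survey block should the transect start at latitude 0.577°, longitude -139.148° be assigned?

Cove

The point has longitude = -139.148 and latitude = 0.577.
Only Cove satisfies -143.890 ≤ longitude ≤ -137.700 and -0.637 ≤ latitude ≤ 3.100.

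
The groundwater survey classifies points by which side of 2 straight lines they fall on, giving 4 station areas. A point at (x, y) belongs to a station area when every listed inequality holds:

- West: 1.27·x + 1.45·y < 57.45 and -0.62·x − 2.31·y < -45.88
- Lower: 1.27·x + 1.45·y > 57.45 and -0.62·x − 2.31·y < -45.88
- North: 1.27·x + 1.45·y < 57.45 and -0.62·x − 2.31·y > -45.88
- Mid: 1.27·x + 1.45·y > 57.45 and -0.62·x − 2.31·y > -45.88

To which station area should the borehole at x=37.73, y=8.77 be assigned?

1.27·37.73 + 1.45·8.77 = 60.634, which is > 57.45
-0.62·37.73 − 2.31·8.77 = -43.651, which is > -45.88
This sign pattern matches Mid.

Mid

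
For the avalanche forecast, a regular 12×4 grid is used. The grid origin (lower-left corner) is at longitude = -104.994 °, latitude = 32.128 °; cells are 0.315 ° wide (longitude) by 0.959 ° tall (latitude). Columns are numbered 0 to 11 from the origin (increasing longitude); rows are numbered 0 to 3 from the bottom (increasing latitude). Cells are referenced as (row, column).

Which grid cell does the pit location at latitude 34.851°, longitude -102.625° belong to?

(2, 7)

Column index: ⌊(-102.625 − -104.994) / 0.315⌋ = ⌊7.521⌋ = 7
Row offset from origin: ⌊(34.851 − 32.128) / 0.959⌋ = ⌊2.839⌋ = 2 → row 2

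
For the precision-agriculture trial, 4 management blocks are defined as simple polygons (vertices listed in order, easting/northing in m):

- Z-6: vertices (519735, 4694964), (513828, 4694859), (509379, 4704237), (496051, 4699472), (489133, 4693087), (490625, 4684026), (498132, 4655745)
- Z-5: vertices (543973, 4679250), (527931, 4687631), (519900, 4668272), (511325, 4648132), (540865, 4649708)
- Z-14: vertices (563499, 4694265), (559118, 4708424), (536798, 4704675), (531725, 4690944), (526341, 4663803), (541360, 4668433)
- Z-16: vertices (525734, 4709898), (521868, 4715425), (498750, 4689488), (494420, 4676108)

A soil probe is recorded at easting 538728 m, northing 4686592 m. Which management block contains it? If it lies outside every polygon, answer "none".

Cast a ray rightward from (538728, 4686592). For each polygon, the edges (by vertex number in listed order) whose endpoints lie on opposite sides of northing = 4686592, where each meets that height, and whether that is right or left of the point:
Z-6: 5–6 at easting≈490202.5 (left), 7–1 at easting≈515123.5 (left) → 0 crossings.
Z-5: 1–2 at easting≈529919.7 (left), 2–3 at easting≈527500.0 (left) → 0 crossings.
Z-14: 4–5 at easting≈530861.7 (left), 6–1 at easting≈556922.9 (right) → 1 crossing.
Z-16: 3–4 at easting≈497812.8 (left), 4–1 at easting≈504135.8 (left) → 0 crossings.
Only Z-14 has an odd count, so the point is inside Z-14.

Z-14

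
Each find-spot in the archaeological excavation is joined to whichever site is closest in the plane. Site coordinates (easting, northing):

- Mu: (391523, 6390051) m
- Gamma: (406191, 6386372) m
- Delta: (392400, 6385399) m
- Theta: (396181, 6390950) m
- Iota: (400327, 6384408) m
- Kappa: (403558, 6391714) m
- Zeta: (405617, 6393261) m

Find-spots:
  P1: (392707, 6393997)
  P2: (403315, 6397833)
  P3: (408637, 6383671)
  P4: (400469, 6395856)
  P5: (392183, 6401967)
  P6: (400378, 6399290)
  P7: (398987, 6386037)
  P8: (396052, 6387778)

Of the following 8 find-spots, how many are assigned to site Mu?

1

P1 → Mu
P2 → Zeta
P3 → Gamma
P4 → Kappa
P5 → Theta
P6 → Zeta
P7 → Iota
P8 → Theta
1 of the 8 goes to Mu.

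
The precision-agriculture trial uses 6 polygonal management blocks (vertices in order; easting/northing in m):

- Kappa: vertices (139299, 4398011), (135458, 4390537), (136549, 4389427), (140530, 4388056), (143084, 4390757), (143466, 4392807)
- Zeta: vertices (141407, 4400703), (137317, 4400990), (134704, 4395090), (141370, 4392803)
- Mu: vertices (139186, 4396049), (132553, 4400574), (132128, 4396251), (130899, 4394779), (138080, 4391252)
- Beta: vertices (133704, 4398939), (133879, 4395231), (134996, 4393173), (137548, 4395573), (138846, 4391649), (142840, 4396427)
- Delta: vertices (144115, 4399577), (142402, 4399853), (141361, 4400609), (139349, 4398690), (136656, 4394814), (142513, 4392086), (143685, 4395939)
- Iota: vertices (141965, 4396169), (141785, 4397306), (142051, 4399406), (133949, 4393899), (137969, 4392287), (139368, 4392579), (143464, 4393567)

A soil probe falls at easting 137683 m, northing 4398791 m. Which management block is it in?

Cast a ray rightward from (137683, 4398791). For each polygon, the edges (by vertex number in listed order) whose endpoints lie on opposite sides of northing = 4398791, where each meets that height, and whether that is right or left of the point:
Kappa: no edge straddles that height → 0 crossings.
Zeta: 2–3 at easting≈136343.1 (left), 4–1 at easting≈141398.0 (right) → 1 crossing.
Mu: 1–2 at easting≈135166.6 (left), 2–3 at easting≈132377.7 (left) → 0 crossings.
Beta: 1–2 at easting≈133711.0 (left), 6–1 at easting≈134242.3 (left) → 0 crossings.
Delta: 3–4 at easting≈139454.9 (right), 7–1 at easting≈144022.1 (right) → 2 crossings.
Iota: 2–3 at easting≈141973.1 (right), 3–4 at easting≈141146.2 (right) → 2 crossings.
Only Zeta has an odd count, so the point is inside Zeta.

Zeta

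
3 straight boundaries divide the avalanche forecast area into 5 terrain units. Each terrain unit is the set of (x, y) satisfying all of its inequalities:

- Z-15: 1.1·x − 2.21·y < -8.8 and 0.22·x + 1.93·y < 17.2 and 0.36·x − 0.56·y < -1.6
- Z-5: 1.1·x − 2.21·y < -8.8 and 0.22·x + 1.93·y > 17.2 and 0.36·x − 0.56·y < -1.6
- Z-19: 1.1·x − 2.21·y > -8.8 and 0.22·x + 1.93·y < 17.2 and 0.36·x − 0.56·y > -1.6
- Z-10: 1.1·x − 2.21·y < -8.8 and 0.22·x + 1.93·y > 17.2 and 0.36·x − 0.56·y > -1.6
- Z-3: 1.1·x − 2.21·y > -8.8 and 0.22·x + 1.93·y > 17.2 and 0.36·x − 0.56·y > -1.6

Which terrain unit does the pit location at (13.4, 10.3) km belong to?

Z-3

1.1·13.4 − 2.21·10.3 = -8.023, which is > -8.8
0.22·13.4 + 1.93·10.3 = 22.827, which is > 17.2
0.36·13.4 − 0.56·10.3 = -0.944, which is > -1.6
This sign pattern matches Z-3.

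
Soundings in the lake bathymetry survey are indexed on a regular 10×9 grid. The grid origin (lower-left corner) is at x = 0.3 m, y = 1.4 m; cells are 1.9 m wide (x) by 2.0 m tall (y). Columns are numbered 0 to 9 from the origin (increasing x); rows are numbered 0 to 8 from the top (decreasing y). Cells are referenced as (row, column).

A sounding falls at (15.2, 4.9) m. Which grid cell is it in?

Column index: ⌊(15.2 − 0.3) / 1.9⌋ = ⌊7.842⌋ = 7
Row offset from origin: ⌊(4.9 − 1.4) / 2.0⌋ = ⌊1.750⌋ = 1 → row 7 (counted from top)

(7, 7)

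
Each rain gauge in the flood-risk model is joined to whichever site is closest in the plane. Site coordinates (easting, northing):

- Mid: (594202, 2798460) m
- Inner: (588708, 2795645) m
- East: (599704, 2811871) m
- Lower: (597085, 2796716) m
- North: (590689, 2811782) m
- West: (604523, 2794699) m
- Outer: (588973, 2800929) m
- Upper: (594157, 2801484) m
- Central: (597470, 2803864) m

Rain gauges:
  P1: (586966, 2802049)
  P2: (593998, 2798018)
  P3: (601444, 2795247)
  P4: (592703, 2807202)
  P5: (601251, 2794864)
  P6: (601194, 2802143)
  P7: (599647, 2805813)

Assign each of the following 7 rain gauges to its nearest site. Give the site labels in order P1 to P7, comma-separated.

Outer, Mid, West, North, West, Central, Central

P1 → Outer (d²=5282449.00)
P2 → Mid (d²=236980.00)
P3 → West (d²=9780545.00)
P4 → North (d²=25032596.00)
P5 → West (d²=10733209.00)
P6 → Central (d²=16830017.00)
P7 → Central (d²=8537930.00)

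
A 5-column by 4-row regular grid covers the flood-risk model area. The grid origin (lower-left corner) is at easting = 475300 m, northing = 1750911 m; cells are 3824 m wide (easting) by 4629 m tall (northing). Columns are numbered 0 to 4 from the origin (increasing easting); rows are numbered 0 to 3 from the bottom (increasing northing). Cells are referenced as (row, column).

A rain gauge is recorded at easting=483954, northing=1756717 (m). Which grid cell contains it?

(1, 2)

Column index: ⌊(483954 − 475300) / 3824⌋ = ⌊2.263⌋ = 2
Row offset from origin: ⌊(1756717 − 1750911) / 4629⌋ = ⌊1.254⌋ = 1 → row 1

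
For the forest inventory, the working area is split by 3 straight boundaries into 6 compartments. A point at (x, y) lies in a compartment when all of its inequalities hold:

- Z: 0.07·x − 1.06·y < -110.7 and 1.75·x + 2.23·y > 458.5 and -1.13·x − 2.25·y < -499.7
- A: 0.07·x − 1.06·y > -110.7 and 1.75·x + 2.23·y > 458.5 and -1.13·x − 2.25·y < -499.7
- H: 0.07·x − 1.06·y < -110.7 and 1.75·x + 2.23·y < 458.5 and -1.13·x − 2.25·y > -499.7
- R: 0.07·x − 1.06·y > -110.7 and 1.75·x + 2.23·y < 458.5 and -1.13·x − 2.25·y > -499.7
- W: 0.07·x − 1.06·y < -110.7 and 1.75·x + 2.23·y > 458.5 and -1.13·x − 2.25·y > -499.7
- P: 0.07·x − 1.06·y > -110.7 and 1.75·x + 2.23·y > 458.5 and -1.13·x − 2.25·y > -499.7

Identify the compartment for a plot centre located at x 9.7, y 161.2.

H

0.07·9.7 − 1.06·161.2 = -170.193, which is < -110.7
1.75·9.7 + 2.23·161.2 = 376.451, which is < 458.5
-1.13·9.7 − 2.25·161.2 = -373.661, which is > -499.7
This sign pattern matches H.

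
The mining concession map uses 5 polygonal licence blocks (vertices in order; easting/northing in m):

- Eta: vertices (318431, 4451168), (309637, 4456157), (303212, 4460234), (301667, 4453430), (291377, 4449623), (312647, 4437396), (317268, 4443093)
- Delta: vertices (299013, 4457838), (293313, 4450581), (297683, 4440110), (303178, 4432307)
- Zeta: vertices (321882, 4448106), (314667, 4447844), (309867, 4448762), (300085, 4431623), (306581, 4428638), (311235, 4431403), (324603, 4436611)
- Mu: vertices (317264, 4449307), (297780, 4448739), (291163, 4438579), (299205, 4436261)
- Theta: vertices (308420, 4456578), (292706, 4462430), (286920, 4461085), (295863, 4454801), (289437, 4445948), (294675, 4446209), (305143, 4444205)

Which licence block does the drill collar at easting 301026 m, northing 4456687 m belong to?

Cast a ray rightward from (301026, 4456687). For each polygon, the edges (by vertex number in listed order) whose endpoints lie on opposite sides of northing = 4456687, where each meets that height, and whether that is right or left of the point:
Eta: 2–3 at easting≈308801.8 (right), 3–4 at easting≈302406.6 (right) → 2 crossings.
Delta: 1–2 at easting≈298108.9 (left), 4–1 at easting≈299200.8 (left) → 0 crossings.
Zeta: no edge straddles that height → 0 crossings.
Mu: no edge straddles that height → 0 crossings.
Theta: 1–2 at easting≈308127.3 (right), 3–4 at easting≈293179.0 (left) → 1 crossing.
Only Theta has an odd count, so the point is inside Theta.

Theta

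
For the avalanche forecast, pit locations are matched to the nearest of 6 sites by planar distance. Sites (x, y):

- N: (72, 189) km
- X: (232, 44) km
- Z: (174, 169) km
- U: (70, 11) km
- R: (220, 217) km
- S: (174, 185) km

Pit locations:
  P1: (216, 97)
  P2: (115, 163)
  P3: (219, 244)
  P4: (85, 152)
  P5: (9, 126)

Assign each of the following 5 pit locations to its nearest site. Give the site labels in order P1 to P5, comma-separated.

P1 → X (d²=3065.00)
P2 → N (d²=2525.00)
P3 → R (d²=730.00)
P4 → N (d²=1538.00)
P5 → N (d²=7938.00)

X, N, R, N, N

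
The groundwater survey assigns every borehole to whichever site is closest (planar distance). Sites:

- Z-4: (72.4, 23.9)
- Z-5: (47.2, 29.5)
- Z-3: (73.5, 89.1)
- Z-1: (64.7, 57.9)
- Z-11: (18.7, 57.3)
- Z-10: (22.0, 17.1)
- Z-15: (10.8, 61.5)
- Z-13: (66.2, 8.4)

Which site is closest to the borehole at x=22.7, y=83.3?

Squared distances to each site:
Z-4: 5998.450; Z-5: 3494.690; Z-3: 2614.280; Z-1: 2409.160; Z-11: 692.000; Z-10: 4382.930; Z-15: 616.850; Z-13: 7502.260.
Minimum at Z-15.

Z-15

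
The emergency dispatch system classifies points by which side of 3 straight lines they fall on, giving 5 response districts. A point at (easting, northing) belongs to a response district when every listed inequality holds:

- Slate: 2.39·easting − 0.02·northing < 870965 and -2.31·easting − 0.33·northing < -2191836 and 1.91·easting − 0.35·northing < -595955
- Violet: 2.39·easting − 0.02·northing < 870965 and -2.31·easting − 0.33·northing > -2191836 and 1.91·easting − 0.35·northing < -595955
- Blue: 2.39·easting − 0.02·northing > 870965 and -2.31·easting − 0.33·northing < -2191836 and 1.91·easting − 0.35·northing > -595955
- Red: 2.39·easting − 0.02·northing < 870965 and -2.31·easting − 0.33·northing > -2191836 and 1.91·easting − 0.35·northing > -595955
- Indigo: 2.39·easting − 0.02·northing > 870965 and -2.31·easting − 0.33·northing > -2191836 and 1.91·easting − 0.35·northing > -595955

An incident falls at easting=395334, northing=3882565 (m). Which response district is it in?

Slate

2.39·395334 − 0.02·3882565 = 867196.960, which is < 870965
-2.31·395334 − 0.33·3882565 = -2194467.990, which is < -2191836
1.91·395334 − 0.35·3882565 = -603809.810, which is < -595955
This sign pattern matches Slate.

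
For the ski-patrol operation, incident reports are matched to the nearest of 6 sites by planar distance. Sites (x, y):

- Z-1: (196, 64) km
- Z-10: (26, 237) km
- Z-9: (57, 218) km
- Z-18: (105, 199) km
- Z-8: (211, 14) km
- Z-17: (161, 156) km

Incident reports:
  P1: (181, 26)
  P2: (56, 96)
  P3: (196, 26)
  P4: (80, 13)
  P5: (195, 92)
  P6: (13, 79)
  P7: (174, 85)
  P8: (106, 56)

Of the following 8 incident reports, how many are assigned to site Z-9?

P1 → Z-8
P2 → Z-18
P3 → Z-8
P4 → Z-1
P5 → Z-1
P6 → Z-9
P7 → Z-1
P8 → Z-1
1 of the 8 goes to Z-9.

1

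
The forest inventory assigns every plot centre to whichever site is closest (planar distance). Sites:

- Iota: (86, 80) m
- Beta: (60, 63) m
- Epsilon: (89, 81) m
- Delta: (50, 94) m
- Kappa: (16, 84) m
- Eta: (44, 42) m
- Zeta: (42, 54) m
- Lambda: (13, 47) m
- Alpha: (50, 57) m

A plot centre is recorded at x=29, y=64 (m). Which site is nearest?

Squared distances to each site:
Iota: 3505.000; Beta: 962.000; Epsilon: 3889.000; Delta: 1341.000; Kappa: 569.000; Eta: 709.000; Zeta: 269.000; Lambda: 545.000; Alpha: 490.000.
Minimum at Zeta.

Zeta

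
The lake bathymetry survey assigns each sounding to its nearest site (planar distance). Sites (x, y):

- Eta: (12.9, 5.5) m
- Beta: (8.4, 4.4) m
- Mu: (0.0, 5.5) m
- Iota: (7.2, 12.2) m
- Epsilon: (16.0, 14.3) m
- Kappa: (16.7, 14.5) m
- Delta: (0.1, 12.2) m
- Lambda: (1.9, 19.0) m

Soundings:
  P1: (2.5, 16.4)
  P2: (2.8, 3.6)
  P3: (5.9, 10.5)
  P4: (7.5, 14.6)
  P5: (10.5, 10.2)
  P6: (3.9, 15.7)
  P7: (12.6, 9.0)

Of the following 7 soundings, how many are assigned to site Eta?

P1 → Lambda
P2 → Mu
P3 → Iota
P4 → Iota
P5 → Iota
P6 → Lambda
P7 → Eta
1 of the 7 goes to Eta.

1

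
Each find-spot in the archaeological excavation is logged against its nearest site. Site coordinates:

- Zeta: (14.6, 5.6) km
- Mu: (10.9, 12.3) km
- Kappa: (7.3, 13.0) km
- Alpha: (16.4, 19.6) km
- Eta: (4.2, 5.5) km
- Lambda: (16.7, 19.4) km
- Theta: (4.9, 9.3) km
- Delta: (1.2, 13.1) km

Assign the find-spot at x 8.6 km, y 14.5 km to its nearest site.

Squared distances to each site:
Zeta: 115.210; Mu: 10.130; Kappa: 3.940; Alpha: 86.850; Eta: 100.360; Lambda: 89.620; Theta: 40.730; Delta: 56.720.
Minimum at Kappa.

Kappa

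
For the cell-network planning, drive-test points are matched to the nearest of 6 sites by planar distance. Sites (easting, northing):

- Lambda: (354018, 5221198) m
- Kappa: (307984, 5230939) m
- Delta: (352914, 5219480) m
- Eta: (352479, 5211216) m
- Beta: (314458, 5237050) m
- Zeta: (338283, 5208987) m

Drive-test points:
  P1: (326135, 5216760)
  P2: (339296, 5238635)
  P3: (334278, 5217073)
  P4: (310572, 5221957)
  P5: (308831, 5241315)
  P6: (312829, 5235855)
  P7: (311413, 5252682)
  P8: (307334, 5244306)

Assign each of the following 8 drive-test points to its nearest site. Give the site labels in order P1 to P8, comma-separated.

Zeta, Lambda, Zeta, Kappa, Beta, Beta, Beta, Beta

P1 → Zeta (d²=207993433.00)
P2 → Lambda (d²=520786253.00)
P3 → Zeta (d²=81423421.00)
P4 → Kappa (d²=87374068.00)
P5 → Beta (d²=49853354.00)
P6 → Beta (d²=4081666.00)
P7 → Beta (d²=253631449.00)
P8 → Beta (d²=103400912.00)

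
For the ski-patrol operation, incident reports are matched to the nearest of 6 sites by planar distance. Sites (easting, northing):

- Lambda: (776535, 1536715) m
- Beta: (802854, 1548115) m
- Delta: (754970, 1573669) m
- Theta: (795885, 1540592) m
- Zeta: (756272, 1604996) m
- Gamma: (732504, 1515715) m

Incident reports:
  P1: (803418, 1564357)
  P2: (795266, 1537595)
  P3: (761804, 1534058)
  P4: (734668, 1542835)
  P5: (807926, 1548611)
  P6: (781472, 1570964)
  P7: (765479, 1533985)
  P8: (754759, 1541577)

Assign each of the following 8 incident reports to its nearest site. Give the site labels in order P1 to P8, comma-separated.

P1 → Beta (d²=264120660.00)
P2 → Theta (d²=9365170.00)
P3 → Lambda (d²=224062010.00)
P4 → Gamma (d²=740177296.00)
P5 → Beta (d²=25971200.00)
P6 → Delta (d²=709673029.00)
P7 → Lambda (d²=129688036.00)
P8 → Lambda (d²=497833220.00)

Beta, Theta, Lambda, Gamma, Beta, Delta, Lambda, Lambda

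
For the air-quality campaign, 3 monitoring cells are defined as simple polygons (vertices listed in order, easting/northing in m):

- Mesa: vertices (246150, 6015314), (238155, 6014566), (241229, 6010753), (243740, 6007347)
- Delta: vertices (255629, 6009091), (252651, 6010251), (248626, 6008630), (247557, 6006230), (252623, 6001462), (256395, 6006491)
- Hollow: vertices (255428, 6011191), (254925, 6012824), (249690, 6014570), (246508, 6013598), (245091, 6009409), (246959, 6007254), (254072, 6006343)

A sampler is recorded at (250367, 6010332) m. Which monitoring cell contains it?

Cast a ray rightward from (250367, 6010332). For each polygon, the edges (by vertex number in listed order) whose endpoints lie on opposite sides of northing = 6010332, where each meets that height, and whether that is right or left of the point:
Mesa: 3–4 at easting≈241539.4 (left), 4–1 at easting≈244643.0 (left) → 0 crossings.
Delta: no edge straddles that height → 0 crossings.
Hollow: 4–5 at easting≈245403.2 (left), 7–1 at easting≈255187.7 (right) → 1 crossing.
Only Hollow has an odd count, so the point is inside Hollow.

Hollow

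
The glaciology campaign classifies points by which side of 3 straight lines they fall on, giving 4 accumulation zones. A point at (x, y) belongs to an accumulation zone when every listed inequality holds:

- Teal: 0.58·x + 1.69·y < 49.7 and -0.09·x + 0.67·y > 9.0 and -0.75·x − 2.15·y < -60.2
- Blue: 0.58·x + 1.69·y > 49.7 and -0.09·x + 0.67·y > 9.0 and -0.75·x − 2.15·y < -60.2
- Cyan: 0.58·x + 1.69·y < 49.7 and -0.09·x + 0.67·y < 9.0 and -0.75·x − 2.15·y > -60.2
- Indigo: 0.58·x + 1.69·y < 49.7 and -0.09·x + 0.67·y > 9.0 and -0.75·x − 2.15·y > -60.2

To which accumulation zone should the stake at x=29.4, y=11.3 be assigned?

0.58·29.4 + 1.69·11.3 = 36.149, which is < 49.7
-0.09·29.4 + 0.67·11.3 = 4.925, which is < 9.0
-0.75·29.4 − 2.15·11.3 = -46.345, which is > -60.2
This sign pattern matches Cyan.

Cyan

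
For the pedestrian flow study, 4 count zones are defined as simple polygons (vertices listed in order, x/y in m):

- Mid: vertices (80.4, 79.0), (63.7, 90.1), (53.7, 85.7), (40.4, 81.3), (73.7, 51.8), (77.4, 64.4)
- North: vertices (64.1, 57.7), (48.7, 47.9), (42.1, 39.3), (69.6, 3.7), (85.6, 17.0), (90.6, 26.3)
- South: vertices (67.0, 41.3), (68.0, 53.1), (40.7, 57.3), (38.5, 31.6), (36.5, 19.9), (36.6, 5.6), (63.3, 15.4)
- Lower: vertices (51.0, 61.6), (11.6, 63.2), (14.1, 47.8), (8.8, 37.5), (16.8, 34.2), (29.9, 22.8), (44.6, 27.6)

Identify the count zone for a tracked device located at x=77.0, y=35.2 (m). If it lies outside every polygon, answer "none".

North

Cast a ray rightward from (77.0, 35.2). For each polygon, the edges (by vertex number in listed order) whose endpoints lie on opposite sides of y = 35.2, where each meets that height, and whether that is right or left of the point:
Mid: no edge straddles that height → 0 crossings.
North: 3–4 at x≈45.27 (left), 6–1 at x≈83.09 (right) → 1 crossing.
South: 3–4 at x≈38.81 (left), 7–1 at x≈66.13 (left) → 0 crossings.
Lower: 4–5 at x≈14.38 (left), 7–1 at x≈46.03 (left) → 0 crossings.
Only North has an odd count, so the point is inside North.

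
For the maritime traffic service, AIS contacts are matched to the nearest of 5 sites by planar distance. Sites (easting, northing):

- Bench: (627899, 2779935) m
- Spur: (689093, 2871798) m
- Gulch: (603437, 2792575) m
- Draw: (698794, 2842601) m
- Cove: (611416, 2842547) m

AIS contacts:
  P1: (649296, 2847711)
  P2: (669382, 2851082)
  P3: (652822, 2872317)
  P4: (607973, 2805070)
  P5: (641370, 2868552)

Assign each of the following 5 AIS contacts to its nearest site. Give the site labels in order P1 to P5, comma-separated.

Cove, Spur, Spur, Gulch, Cove

P1 → Cove (d²=1461561296.00)
P2 → Spur (d²=817676177.00)
P3 → Spur (d²=1315854802.00)
P4 → Gulch (d²=176700321.00)
P5 → Cove (d²=1573502141.00)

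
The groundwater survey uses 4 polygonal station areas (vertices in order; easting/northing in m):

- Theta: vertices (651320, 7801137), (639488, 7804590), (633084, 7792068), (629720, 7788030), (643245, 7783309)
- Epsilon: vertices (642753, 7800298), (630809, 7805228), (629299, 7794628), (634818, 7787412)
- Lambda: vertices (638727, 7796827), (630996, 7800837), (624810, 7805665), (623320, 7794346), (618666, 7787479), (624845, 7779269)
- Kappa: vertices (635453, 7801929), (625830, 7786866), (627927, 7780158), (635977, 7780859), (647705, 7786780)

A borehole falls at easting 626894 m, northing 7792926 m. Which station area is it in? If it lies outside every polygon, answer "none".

Lambda

Cast a ray rightward from (626894, 7792926). For each polygon, the edges (by vertex number in listed order) whose endpoints lie on opposite sides of northing = 7792926, where each meets that height, and whether that is right or left of the point:
Theta: 2–3 at easting≈633522.8 (right), 5–1 at easting≈647600.9 (right) → 2 crossings.
Epsilon: 3–4 at easting≈630600.7 (right), 4–1 at easting≈638213.4 (right) → 2 crossings.
Lambda: 4–5 at easting≈622357.6 (left), 6–1 at easting≈635642.7 (right) → 1 crossing.
Kappa: 1–2 at easting≈629701.4 (right), 5–1 at easting≈642734.3 (right) → 2 crossings.
Only Lambda has an odd count, so the point is inside Lambda.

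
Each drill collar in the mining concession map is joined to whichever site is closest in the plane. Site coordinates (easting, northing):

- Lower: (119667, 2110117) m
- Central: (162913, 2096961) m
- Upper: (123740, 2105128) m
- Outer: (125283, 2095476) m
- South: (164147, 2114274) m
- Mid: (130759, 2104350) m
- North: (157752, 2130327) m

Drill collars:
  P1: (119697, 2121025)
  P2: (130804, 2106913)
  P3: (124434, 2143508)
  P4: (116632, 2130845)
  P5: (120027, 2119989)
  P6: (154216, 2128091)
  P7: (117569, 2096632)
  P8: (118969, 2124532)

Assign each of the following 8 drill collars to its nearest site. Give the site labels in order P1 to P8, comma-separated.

P1 → Lower (d²=118985364.00)
P2 → Mid (d²=6570994.00)
P3 → Lower (d²=1137683170.00)
P4 → Lower (d²=438861209.00)
P5 → Lower (d²=97585984.00)
P6 → North (d²=17502992.00)
P7 → Outer (d²=60842132.00)
P8 → Lower (d²=208279429.00)

Lower, Mid, Lower, Lower, Lower, North, Outer, Lower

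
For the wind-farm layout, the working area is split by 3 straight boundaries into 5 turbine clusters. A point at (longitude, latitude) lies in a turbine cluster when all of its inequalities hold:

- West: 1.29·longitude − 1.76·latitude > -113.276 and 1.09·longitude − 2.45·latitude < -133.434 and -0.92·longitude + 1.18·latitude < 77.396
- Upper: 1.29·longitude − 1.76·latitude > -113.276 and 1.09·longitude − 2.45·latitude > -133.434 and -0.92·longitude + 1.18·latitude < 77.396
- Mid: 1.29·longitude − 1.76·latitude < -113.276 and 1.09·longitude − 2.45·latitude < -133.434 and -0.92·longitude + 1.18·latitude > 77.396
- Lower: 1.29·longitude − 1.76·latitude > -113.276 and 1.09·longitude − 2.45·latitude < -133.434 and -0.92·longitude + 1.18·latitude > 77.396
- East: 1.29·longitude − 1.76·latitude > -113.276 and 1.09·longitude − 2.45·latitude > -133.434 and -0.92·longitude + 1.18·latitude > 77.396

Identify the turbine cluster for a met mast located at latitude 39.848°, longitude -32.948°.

West

1.29·-32.948 − 1.76·39.848 = -112.635, which is > -113.276
1.09·-32.948 − 2.45·39.848 = -133.541, which is < -133.434
-0.92·-32.948 + 1.18·39.848 = 77.333, which is < 77.396
This sign pattern matches West.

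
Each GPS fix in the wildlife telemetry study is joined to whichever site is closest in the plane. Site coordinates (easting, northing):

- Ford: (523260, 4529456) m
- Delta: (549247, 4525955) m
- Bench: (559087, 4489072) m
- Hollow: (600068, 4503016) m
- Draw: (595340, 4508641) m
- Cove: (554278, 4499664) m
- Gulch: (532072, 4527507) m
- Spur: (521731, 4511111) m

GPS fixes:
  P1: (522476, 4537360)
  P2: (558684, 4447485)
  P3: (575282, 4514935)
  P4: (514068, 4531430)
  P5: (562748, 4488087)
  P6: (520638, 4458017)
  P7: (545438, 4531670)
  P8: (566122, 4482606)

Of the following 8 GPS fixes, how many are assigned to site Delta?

P1 → Ford
P2 → Bench
P3 → Draw
P4 → Ford
P5 → Bench
P6 → Bench
P7 → Delta
P8 → Bench
1 of the 8 goes to Delta.

1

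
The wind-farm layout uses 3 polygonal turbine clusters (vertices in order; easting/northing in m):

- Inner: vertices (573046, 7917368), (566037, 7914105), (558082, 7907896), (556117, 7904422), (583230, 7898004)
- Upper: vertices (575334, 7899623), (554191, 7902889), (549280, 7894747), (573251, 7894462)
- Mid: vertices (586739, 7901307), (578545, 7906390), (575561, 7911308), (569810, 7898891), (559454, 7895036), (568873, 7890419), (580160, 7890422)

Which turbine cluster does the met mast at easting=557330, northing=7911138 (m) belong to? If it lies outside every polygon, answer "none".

none

Cast a ray rightward from (557330, 7911138). For each polygon, the edges (by vertex number in listed order) whose endpoints lie on opposite sides of northing = 7911138, where each meets that height, and whether that is right or left of the point:
Inner: 2–3 at easting≈562235.7 (right), 5–1 at easting≈576322.5 (right) → 2 crossings.
Upper: no edge straddles that height → 0 crossings.
Mid: 2–3 at easting≈575664.1 (right), 3–4 at easting≈575482.3 (right) → 2 crossings.
All counts are even, so the point lies outside every listed polygon.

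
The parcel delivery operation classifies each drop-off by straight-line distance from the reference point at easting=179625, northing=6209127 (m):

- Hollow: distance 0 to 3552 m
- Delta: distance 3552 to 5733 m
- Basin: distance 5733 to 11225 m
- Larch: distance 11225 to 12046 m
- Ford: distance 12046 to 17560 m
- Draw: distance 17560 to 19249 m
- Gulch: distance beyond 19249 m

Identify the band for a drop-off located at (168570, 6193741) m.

Draw

Distance = √((168570−179625)² + (6193741−6209127)²) = √(122213025.000 + 236728996.000) = 18945.765 m.
17560 ≤ 18945.765 < 19249 → Draw.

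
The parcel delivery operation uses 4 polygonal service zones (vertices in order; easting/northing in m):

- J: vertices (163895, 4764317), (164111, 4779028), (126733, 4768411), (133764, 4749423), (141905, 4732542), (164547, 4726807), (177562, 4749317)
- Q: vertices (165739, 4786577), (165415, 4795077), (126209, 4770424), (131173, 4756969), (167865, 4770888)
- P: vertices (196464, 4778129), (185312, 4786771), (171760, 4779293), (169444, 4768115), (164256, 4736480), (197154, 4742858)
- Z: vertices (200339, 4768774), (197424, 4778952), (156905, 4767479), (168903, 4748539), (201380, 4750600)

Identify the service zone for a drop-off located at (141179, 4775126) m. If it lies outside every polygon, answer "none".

Q

Cast a ray rightward from (141179, 4775126). For each polygon, the edges (by vertex number in listed order) whose endpoints lie on opposite sides of northing = 4775126, where each meets that height, and whether that is right or left of the point:
J: 1–2 at easting≈164053.7 (right), 2–3 at easting≈150373.7 (right) → 2 crossings.
Q: 2–3 at easting≈133686.7 (left), 5–1 at easting≈167290.7 (right) → 1 crossing.
P: 3–4 at easting≈170896.6 (right), 6–1 at easting≈196522.7 (right) → 2 crossings.
Z: 1–2 at easting≈198519.8 (right), 2–3 at easting≈183911.8 (right) → 2 crossings.
Only Q has an odd count, so the point is inside Q.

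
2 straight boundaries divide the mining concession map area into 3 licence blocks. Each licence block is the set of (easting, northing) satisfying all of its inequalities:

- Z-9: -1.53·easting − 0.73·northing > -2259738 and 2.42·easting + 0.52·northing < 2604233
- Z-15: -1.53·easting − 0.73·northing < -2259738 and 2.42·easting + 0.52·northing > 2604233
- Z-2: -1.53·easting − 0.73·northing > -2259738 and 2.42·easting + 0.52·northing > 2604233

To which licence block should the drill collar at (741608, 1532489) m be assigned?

Z-9

-1.53·741608 − 0.73·1532489 = -2253377.210, which is > -2259738
2.42·741608 + 0.52·1532489 = 2591585.640, which is < 2604233
This sign pattern matches Z-9.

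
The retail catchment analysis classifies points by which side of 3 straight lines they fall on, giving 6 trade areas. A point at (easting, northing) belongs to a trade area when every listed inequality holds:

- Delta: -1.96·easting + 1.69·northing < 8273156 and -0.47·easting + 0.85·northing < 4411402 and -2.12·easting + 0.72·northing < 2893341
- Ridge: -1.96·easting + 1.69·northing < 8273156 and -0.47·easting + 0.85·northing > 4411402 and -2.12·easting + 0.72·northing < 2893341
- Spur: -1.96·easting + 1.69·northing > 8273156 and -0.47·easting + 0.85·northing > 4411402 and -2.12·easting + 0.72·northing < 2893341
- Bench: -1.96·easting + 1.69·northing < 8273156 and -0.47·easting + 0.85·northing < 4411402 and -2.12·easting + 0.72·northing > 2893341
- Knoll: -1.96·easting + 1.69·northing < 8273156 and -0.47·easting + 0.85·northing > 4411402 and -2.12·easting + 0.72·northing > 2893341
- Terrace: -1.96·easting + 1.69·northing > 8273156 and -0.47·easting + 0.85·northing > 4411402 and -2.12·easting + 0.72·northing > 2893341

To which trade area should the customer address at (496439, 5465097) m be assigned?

Ridge

-1.96·496439 + 1.69·5465097 = 8262993.490, which is < 8273156
-0.47·496439 + 0.85·5465097 = 4412006.120, which is > 4411402
-2.12·496439 + 0.72·5465097 = 2882419.160, which is < 2893341
This sign pattern matches Ridge.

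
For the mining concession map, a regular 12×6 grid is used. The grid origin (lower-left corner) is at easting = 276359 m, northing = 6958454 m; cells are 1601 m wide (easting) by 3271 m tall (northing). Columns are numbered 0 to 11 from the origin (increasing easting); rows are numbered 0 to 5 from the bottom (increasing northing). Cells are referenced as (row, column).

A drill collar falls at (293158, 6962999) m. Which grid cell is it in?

Column index: ⌊(293158 − 276359) / 1601⌋ = ⌊10.493⌋ = 10
Row offset from origin: ⌊(6962999 − 6958454) / 3271⌋ = ⌊1.389⌋ = 1 → row 1

(1, 10)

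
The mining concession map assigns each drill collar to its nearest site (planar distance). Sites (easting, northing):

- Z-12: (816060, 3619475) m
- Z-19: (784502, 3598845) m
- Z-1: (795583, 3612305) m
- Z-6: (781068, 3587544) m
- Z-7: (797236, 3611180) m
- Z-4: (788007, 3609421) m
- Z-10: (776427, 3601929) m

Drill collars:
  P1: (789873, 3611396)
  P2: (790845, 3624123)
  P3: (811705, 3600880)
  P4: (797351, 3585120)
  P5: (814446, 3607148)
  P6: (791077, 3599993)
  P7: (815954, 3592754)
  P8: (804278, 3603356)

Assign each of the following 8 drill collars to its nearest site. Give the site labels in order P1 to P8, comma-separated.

P1 → Z-4 (d²=7382581.00)
P2 → Z-1 (d²=162113768.00)
P3 → Z-7 (d²=315441961.00)
P4 → Z-6 (d²=271011865.00)
P5 → Z-12 (d²=154559925.00)
P6 → Z-19 (d²=44548529.00)
P7 → Z-7 (d²=689881000.00)
P8 → Z-7 (d²=110804740.00)

Z-4, Z-1, Z-7, Z-6, Z-12, Z-19, Z-7, Z-7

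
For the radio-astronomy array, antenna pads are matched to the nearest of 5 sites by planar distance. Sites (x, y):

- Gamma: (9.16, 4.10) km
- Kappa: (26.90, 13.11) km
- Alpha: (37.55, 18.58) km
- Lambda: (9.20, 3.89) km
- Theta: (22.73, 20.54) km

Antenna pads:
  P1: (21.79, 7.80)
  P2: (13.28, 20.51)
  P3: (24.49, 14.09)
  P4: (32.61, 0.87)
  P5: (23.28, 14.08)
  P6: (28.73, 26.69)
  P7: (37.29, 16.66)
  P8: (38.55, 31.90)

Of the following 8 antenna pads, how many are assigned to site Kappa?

P1 → Kappa
P2 → Theta
P3 → Kappa
P4 → Kappa
P5 → Kappa
P6 → Theta
P7 → Alpha
P8 → Alpha
4 of the 8 go to Kappa.

4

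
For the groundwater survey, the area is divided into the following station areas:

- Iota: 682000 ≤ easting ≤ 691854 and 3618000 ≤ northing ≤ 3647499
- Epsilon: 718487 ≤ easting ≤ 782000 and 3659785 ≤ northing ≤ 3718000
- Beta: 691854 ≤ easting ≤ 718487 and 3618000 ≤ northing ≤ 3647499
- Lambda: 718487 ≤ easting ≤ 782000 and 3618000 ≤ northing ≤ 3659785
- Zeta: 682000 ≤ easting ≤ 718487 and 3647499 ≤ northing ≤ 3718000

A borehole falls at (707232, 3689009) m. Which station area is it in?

The point has easting = 707232 and northing = 3689009.
Only Zeta satisfies 682000 ≤ easting ≤ 718487 and 3647499 ≤ northing ≤ 3718000.

Zeta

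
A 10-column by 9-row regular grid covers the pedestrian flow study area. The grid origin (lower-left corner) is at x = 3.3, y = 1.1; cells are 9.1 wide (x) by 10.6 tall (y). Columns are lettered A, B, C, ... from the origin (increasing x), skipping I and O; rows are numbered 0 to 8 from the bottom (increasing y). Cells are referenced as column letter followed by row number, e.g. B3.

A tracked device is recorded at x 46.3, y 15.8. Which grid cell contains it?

Column index: ⌊(46.3 − 3.3) / 9.1⌋ = ⌊4.725⌋ = 4 → column E
Row offset from origin: ⌊(15.8 − 1.1) / 10.6⌋ = ⌊1.387⌋ = 1 → row 1

E1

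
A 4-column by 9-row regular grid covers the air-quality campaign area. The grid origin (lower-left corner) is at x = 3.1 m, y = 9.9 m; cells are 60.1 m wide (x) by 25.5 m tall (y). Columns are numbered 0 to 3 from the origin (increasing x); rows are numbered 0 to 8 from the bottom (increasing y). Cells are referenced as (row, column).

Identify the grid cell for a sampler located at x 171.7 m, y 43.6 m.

(1, 2)

Column index: ⌊(171.7 − 3.1) / 60.1⌋ = ⌊2.805⌋ = 2
Row offset from origin: ⌊(43.6 − 9.9) / 25.5⌋ = ⌊1.322⌋ = 1 → row 1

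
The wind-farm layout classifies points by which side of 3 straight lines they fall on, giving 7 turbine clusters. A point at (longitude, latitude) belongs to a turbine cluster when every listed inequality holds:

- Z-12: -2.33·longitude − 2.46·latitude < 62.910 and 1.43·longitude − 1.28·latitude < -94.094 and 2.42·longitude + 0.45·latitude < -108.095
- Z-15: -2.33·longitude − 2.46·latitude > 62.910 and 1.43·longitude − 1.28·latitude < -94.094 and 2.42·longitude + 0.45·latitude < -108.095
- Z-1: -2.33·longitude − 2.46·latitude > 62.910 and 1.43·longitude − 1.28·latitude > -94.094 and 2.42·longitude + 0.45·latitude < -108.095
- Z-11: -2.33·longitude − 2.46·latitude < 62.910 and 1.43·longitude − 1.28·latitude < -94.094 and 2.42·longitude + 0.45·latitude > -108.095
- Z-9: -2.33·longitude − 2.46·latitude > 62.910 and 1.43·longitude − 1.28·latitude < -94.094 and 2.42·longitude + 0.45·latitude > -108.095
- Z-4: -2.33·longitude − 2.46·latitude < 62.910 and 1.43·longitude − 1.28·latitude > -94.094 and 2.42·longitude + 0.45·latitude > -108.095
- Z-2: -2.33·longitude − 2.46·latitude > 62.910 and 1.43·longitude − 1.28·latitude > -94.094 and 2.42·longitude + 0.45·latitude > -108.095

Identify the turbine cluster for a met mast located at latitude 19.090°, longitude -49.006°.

Z-15

-2.33·-49.006 − 2.46·19.090 = 67.223, which is > 62.910
1.43·-49.006 − 1.28·19.090 = -94.514, which is < -94.094
2.42·-49.006 + 0.45·19.090 = -110.004, which is < -108.095
This sign pattern matches Z-15.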